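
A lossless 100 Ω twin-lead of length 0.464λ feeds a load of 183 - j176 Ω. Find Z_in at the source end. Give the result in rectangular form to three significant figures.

βl = 2π × 0.464 = 167°
tan(βl) = tan(167°) = -0.23
Z_in = Z_0·(Z_L + jZ_0·tanβl)/(Z_0 + jZ_L·tanβl)
     = 100·(183 − j199)/(59.5 − j42.1)

Z_in ≈ 363 − j77.8 Ω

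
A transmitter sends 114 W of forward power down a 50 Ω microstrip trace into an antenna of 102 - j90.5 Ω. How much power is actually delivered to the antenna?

P_delivered ≈ 74.3 W

|Γ| = |(52 − j90.5)/(152 − j90.5)| = 0.59
|Γ|² = 0.348
P_refl = |Γ|²·P_inc = 39.7 W, P_del = (1 − |Γ|²)·P_inc = 74.3 W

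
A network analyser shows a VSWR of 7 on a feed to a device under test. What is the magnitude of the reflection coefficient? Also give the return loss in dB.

|Γ| ≈ 0.75; return loss ≈ 2.5 dB

|Γ| = (S − 1)/(S + 1) = (7 − 1)/(7 + 1) = 6/8
RL = −20·log₁₀|Γ| = −20·log₁₀(0.75)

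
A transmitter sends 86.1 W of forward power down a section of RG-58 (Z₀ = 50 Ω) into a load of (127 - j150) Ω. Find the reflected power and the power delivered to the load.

P_reflected ≈ 45.5 W; P_delivered ≈ 40.6 W

|Γ| = |(77 − j150)/(177 − j150)| = 0.727
|Γ|² = 0.528
P_refl = |Γ|²·P_inc = 45.5 W, P_del = (1 − |Γ|²)·P_inc = 40.6 W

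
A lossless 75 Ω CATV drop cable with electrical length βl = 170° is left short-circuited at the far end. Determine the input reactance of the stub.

tan(βl) = -0.176
For a short-circuited stub, Z_in = jZ_0·tan(βl)

X_in ≈ -13.2 Ω (capacitive)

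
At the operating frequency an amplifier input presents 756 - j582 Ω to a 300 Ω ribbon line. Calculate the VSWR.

VSWR ≈ 4.17

Γ = (Z_L − Z_0)/(Z_L + Z_0) = (456 − j582)/(1056 − j582)
|Γ| = 739/1210 = 0.613
VSWR = (1 + |Γ|)/(1 − |Γ|) = 1.61/0.387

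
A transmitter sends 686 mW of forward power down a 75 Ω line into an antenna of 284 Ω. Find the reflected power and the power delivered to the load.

P_reflected ≈ 233 mW; P_delivered ≈ 453 mW

Γ = (284 − 75)/(284 + 75) = 0.582
|Γ|² = 0.339
P_refl = |Γ|²·P_inc = 233 mW, P_del = (1 − |Γ|²)·P_inc = 453 mW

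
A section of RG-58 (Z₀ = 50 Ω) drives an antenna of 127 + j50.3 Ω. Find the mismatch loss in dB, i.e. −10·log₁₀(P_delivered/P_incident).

mismatch loss ≈ 1.25 dB

Γ = (77 + j50.3)/(177 + j50.3), |Γ| = 0.5
|Γ|² = 0.25, so P_del/P_inc = 1 − |Γ|² = 0.75
ML = −10·log₁₀(1 − |Γ|²)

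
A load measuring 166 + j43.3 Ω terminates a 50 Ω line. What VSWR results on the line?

Γ = (Z_L − Z_0)/(Z_L + Z_0) = (116 + j43.3)/(216 + j43.3)
|Γ| = 124/220 = 0.562
VSWR = (1 + |Γ|)/(1 − |Γ|) = 1.56/0.438

VSWR ≈ 3.57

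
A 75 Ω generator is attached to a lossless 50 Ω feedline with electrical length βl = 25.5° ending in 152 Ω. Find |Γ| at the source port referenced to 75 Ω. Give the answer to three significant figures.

|Γ| ≈ 0.436

tan(βl) = 0.477
Z_in = Z_0·(Z_L + jZ_0·tanβl)/(Z_0 + jZ_L·tanβl) = 60.1 − j63.4 Ω
Γ_s = (Z_in − Z_s)/(Z_in + Z_s) = (-14.9 − j63.4)/(135 − j63.4), |Γ_s| = 0.436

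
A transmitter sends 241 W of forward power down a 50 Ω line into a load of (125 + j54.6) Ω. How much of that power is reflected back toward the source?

|Γ| = |(75 + j54.6)/(175 + j54.6)| = 0.506
|Γ|² = 0.256
P_refl = |Γ|²·P_inc = 61.7 W, P_del = (1 − |Γ|²)·P_inc = 179 W

P_reflected ≈ 61.7 W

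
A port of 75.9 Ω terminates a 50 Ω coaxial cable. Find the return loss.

RL ≈ 13.7 dB

Γ = (75.9 − 50)/(75.9 + 50) = 0.206
RL = −20·log₁₀|Γ| = −20·log₁₀(0.206)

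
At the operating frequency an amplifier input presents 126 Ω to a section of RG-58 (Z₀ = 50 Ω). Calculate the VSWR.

For a purely resistive load, VSWR = R_L/Z_0 or Z_0/R_L (whichever > 1) = 126/50

VSWR ≈ 2.52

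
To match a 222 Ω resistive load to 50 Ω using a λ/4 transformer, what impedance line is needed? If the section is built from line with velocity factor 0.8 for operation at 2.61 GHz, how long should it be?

Z_qwt ≈ 105 Ω; length ≈ 2.3 cm

Z_qwt = √(Z_0·R_L) = √(50 × 222) = √11100
λ = 0.8·c/f = 0.092 m, so l = λ/4 = 0.023 m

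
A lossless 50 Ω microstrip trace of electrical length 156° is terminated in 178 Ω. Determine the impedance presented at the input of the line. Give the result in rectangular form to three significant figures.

Z_in ≈ 60.7 + j74 Ω

tan(βl) = tan(156°) = -0.445
Z_in = Z_0·(Z_L + jZ_0·tanβl)/(Z_0 + jZ_L·tanβl)
     = 50·(178 − j22.3)/(50 − j79.3)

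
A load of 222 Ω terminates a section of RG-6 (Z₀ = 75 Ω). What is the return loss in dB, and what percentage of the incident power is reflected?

RL ≈ 6.11 dB; 24.5% of incident power reflected

Γ = (222 − 75)/(222 + 75) = 0.495
RL = −20·log₁₀(0.495) = 6.11 dB
P_refl/P_inc = |Γ|² = 0.245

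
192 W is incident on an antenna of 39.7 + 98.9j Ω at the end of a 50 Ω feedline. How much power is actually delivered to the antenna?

P_delivered ≈ 85.5 W

|Γ| = |(-10.3 + j98.9)/(89.7 + j98.9)| = 0.745
|Γ|² = 0.555
P_refl = |Γ|²·P_inc = 106 W, P_del = (1 − |Γ|²)·P_inc = 85.5 W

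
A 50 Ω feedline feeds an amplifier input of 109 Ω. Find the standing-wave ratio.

Γ = (109 − 50)/(109 + 50) = 0.371
VSWR = (1 + 0.371)/(1 − 0.371)

VSWR ≈ 2.18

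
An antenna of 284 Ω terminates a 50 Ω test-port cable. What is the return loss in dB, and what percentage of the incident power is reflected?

Γ = (284 − 50)/(284 + 50) = 0.701
RL = −20·log₁₀(0.701) = 3.09 dB
P_refl/P_inc = |Γ|² = 0.491

RL ≈ 3.09 dB; 49.1% of incident power reflected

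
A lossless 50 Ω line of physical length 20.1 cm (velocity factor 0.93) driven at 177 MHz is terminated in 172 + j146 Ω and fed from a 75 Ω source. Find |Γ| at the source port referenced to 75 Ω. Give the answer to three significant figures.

|Γ| ≈ 0.711

λ = v/f = 0.93·c / 177 MHz = 1.58 m
βl = 2π·l/λ = 2π × 0.128 = 45.9°
tan(βl) = 1.03
Z_in = Z_0·(Z_L + jZ_0·tanβl)/(Z_0 + jZ_L·tanβl) = 21.3 − j60.5 Ω
Γ_s = (Z_in − Z_s)/(Z_in + Z_s) = (-53.7 − j60.5)/(96.3 − j60.5), |Γ_s| = 0.711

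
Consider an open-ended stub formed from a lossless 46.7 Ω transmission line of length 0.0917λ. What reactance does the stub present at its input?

βl = 2π × 0.0917 = 33°
tan(βl) = 0.65
For an open-ended stub, Z_in = −jZ_0·cot(βl) = −jZ_0/tan(βl)

X_in ≈ -71.9 Ω (capacitive)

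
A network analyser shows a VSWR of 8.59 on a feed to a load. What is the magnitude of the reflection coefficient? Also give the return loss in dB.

|Γ| = (S − 1)/(S + 1) = (8.59 − 1)/(8.59 + 1) = 7.59/9.59
RL = −20·log₁₀|Γ| = −20·log₁₀(0.791)

|Γ| ≈ 0.791; return loss ≈ 2.03 dB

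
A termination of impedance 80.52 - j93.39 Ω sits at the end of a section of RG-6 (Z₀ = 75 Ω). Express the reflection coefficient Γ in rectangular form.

Γ = (Z_L − Z_0)/(Z_L + Z_0) = (5.52 − j93.39)/(155.5 − j93.39)

Γ ≈ 0.291 − j0.426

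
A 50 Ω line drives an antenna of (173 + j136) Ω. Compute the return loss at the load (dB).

RL ≈ 3.07 dB

Γ = (123 + j136)/(223 + j136), |Γ| = 0.702
RL = −20·log₁₀|Γ| = −20·log₁₀(0.702)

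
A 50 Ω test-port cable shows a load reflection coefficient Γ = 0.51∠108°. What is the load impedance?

Z_L ≈ 23.5 + j30.8 Ω

Z_L = Z_0·(1 + Γ)/(1 − Γ) = 50·(0.842 + j0.485)/(1.16 − j0.485)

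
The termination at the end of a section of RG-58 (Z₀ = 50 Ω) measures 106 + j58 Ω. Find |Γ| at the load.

|Γ| ≈ 0.484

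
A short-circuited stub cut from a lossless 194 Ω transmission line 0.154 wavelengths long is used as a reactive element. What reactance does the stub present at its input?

X_in ≈ 282 Ω (inductive)

βl = 2π × 0.154 = 55.4°
tan(βl) = 1.45
For a short-circuited stub, Z_in = jZ_0·tan(βl)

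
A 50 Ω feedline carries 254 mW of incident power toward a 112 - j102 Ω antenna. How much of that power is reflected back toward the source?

|Γ| = |(62 − j102)/(162 − j102)| = 0.624
|Γ|² = 0.389
P_refl = |Γ|²·P_inc = 98.8 mW, P_del = (1 − |Γ|²)·P_inc = 155 mW

P_reflected ≈ 98.8 mW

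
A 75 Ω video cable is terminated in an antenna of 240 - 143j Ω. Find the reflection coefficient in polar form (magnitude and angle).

Γ ≈ 0.631 ∠ -16.5°

Γ = (Z_L − Z_0)/(Z_L + Z_0) = (165 − j143)/(315 − j143)
|Γ| = 218/346 = 0.631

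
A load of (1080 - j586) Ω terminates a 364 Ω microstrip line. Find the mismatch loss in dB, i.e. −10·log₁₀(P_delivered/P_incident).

Γ = (716 − j586)/(1444 − j586), |Γ| = 0.594
|Γ|² = 0.352, so P_del/P_inc = 1 − |Γ|² = 0.648
ML = −10·log₁₀(1 − |Γ|²)

mismatch loss ≈ 1.89 dB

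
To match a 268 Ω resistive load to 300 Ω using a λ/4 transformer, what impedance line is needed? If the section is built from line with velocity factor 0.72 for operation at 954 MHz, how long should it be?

Z_qwt ≈ 284 Ω; length ≈ 5.66 cm

Z_qwt = √(Z_0·R_L) = √(300 × 268) = √80400
λ = 0.72·c/f = 0.226 m, so l = λ/4 = 0.0566 m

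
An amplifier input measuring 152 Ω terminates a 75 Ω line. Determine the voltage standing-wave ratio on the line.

VSWR ≈ 2.03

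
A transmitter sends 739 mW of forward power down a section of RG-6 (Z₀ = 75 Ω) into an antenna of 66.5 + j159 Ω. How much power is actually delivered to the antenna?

|Γ| = |(-8.5 + j159)/(141.5 + j159)| = 0.748
|Γ|² = 0.56
P_refl = |Γ|²·P_inc = 414 mW, P_del = (1 − |Γ|²)·P_inc = 325 mW

P_delivered ≈ 325 mW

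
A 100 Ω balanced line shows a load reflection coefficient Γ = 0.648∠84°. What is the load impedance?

Z_L ≈ 45.2 + j100 Ω

Z_L = Z_0·(1 + Γ)/(1 − Γ) = 100·(1.07 + j0.644)/(0.932 − j0.644)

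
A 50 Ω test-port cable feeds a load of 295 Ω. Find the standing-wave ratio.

VSWR ≈ 5.9

Γ = (295 − 50)/(295 + 50) = 0.71
VSWR = (1 + 0.71)/(1 − 0.71)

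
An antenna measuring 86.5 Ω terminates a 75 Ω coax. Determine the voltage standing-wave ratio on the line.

Γ = (86.5 − 75)/(86.5 + 75) = 0.0712
VSWR = (1 + 0.0712)/(1 − 0.0712)

VSWR ≈ 1.15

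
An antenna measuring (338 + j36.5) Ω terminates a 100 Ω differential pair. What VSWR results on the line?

Γ = (Z_L − Z_0)/(Z_L + Z_0) = (238 + j36.5)/(438 + j36.5)
|Γ| = 241/440 = 0.548
VSWR = (1 + |Γ|)/(1 − |Γ|) = 1.55/0.452

VSWR ≈ 3.42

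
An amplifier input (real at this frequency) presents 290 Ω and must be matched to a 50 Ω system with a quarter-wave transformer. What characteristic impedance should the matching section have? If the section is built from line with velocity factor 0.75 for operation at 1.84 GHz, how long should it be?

Z_qwt = √(Z_0·R_L) = √(50 × 290) = √14500
λ = 0.75·c/f = 0.122 m, so l = λ/4 = 0.0306 m

Z_qwt ≈ 120 Ω; length ≈ 3.06 cm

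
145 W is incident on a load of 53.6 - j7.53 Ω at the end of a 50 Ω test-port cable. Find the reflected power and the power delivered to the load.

P_reflected ≈ 0.936 W; P_delivered ≈ 144 W

|Γ| = |(3.6 − j7.53)/(103.6 − j7.53)| = 0.0804
|Γ|² = 0.00646
P_refl = |Γ|²·P_inc = 0.936 W, P_del = (1 − |Γ|²)·P_inc = 144 W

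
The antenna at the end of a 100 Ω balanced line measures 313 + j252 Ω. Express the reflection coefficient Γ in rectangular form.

Γ ≈ 0.647 + j0.215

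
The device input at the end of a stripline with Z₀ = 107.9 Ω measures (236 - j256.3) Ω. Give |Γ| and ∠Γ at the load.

Γ = (Z_L − Z_0)/(Z_L + Z_0) = (128.1 − j256.3)/(343.9 − j256.3)
|Γ| = 287/429 = 0.668

Γ ≈ 0.668 ∠ -26.7°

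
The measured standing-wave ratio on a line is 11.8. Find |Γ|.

|Γ| ≈ 0.844

|Γ| = (S − 1)/(S + 1) = (11.8 − 1)/(11.8 + 1) = 10.8/12.8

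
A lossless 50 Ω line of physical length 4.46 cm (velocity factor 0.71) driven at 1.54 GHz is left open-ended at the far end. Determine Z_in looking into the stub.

Z_in ≈ +j24.5 Ω

λ = v/f = 0.71·c / 1.54 GHz = 0.138 m
βl = 2π·l/λ = 2π × 0.322 = 116°
tan(βl) = -2.04
For an open-ended stub, Z_in = −jZ_0·cot(βl) = −jZ_0/tan(βl)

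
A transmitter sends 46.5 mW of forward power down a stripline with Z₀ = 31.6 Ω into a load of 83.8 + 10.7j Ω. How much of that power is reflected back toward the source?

|Γ| = |(52.2 + j10.7)/(115.4 + j10.7)| = 0.46
|Γ|² = 0.211
P_refl = |Γ|²·P_inc = 9.83 mW, P_del = (1 − |Γ|²)·P_inc = 36.7 mW

P_reflected ≈ 9.83 mW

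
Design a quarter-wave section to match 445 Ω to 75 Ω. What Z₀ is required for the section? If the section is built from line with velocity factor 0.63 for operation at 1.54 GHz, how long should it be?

Z_qwt = √(Z_0·R_L) = √(75 × 445) = √33380
λ = 0.63·c/f = 0.123 m, so l = λ/4 = 0.0307 m

Z_qwt ≈ 183 Ω; length ≈ 3.07 cm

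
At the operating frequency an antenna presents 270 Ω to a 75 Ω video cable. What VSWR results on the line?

Γ = (270 − 75)/(270 + 75) = 0.565
VSWR = (1 + 0.565)/(1 − 0.565)

VSWR ≈ 3.6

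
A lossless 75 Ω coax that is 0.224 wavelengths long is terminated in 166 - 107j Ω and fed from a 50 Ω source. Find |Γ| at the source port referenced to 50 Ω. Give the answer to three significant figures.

|Γ| ≈ 0.375

βl = 2π × 0.224 = 80.6°
tan(βl) = 6.07
Z_in = Z_0·(Z_L + jZ_0·tanβl)/(Z_0 + jZ_L·tanβl) = 22.9 + j4.14 Ω
Γ_s = (Z_in − Z_s)/(Z_in + Z_s) = (-27.1 + j4.14)/(72.9 + j4.14), |Γ_s| = 0.375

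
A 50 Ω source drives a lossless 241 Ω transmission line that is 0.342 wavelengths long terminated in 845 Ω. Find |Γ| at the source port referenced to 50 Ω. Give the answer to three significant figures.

βl = 2π × 0.342 = 123°
tan(βl) = -1.53
Z_in = Z_0·(Z_L + jZ_0·tanβl)/(Z_0 + jZ_L·tanβl) = 94.7 + j140 Ω
Γ_s = (Z_in − Z_s)/(Z_in + Z_s) = (44.7 + j140)/(145 + j140), |Γ_s| = 0.729

|Γ| ≈ 0.729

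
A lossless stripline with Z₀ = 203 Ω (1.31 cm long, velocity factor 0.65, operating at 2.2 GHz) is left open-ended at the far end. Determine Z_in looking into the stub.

λ = v/f = 0.65·c / 2.2 GHz = 0.0886 m
βl = 2π·l/λ = 2π × 0.148 = 53.2°
tan(βl) = 1.34
For an open-ended stub, Z_in = −jZ_0·cot(βl) = −jZ_0/tan(βl)

Z_in ≈ −j152 Ω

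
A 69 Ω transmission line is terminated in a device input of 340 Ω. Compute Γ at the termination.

Γ = (Z_L − Z_0)/(Z_L + Z_0) = (340 − 69)/(340 + 69) = 271/409

Γ = 0.663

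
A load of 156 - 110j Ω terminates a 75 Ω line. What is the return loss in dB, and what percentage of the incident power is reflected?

Γ = (81 − j110)/(231 − j110), |Γ| = 0.534
RL = −20·log₁₀(0.534) = 5.45 dB
P_refl/P_inc = |Γ|² = 0.285

RL ≈ 5.45 dB; 28.5% of incident power reflected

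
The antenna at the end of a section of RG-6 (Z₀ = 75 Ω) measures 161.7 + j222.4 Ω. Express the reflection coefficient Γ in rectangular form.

Γ ≈ 0.663 + j0.316

Γ = (Z_L − Z_0)/(Z_L + Z_0) = (86.7 + j222.4)/(236.7 + j222.4)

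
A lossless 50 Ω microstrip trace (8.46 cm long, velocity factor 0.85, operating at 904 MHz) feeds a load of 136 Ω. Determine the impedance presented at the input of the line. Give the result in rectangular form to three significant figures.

Z_in ≈ 20 + j13.8 Ω

λ = v/f = 0.85·c / 904 MHz = 0.282 m
βl = 2π·l/λ = 2π × 0.3 = 108°
tan(βl) = tan(108°) = -3.08
Z_in = Z_0·(Z_L + jZ_0·tanβl)/(Z_0 + jZ_L·tanβl)
     = 50·(136 − j154)/(50 − j419)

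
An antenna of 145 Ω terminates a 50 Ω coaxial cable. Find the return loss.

RL ≈ 6.25 dB

Γ = (145 − 50)/(145 + 50) = 0.487
RL = −20·log₁₀|Γ| = −20·log₁₀(0.487)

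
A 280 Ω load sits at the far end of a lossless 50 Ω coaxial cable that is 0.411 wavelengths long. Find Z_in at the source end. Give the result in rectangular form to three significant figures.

βl = 2π × 0.411 = 148°
tan(βl) = tan(148°) = -0.626
Z_in = Z_0·(Z_L + jZ_0·tanβl)/(Z_0 + jZ_L·tanβl)
     = 50·(280 − j31.3)/(50 − j175)

Z_in ≈ 29.3 + j71.5 Ω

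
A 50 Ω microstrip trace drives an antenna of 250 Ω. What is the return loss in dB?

RL ≈ 3.52 dB

Γ = (250 − 50)/(250 + 50) = 0.667
RL = −20·log₁₀|Γ| = −20·log₁₀(0.667)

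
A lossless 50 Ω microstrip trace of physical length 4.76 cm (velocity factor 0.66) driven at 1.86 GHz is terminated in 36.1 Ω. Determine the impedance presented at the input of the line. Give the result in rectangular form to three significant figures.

Z_in ≈ 38 − j7.77 Ω

λ = v/f = 0.66·c / 1.86 GHz = 0.106 m
βl = 2π·l/λ = 2π × 0.447 = 161°
tan(βl) = tan(161°) = -0.345
Z_in = Z_0·(Z_L + jZ_0·tanβl)/(Z_0 + jZ_L·tanβl)
     = 50·(36.1 − j17.2)/(50 − j12.4)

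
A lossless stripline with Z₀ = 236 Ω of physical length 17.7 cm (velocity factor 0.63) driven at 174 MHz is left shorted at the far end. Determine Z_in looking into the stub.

λ = v/f = 0.63·c / 174 MHz = 1.09 m
βl = 2π·l/λ = 2π × 0.163 = 58.7°
tan(βl) = 1.64
For a shorted stub, Z_in = jZ_0·tan(βl)

Z_in ≈ +j388 Ω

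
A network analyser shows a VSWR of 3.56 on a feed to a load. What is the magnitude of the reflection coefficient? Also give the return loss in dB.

|Γ| ≈ 0.561; return loss ≈ 5.01 dB

|Γ| = (S − 1)/(S + 1) = (3.56 − 1)/(3.56 + 1) = 2.56/4.56
RL = −20·log₁₀|Γ| = −20·log₁₀(0.561)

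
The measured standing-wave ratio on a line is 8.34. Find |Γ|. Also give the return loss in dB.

|Γ| = (S − 1)/(S + 1) = (8.34 − 1)/(8.34 + 1) = 7.34/9.34
RL = −20·log₁₀|Γ| = −20·log₁₀(0.786)

|Γ| ≈ 0.786; return loss ≈ 2.09 dB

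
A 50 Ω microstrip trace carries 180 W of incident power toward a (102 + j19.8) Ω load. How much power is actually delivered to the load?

|Γ| = |(52 + j19.8)/(152 + j19.8)| = 0.363
|Γ|² = 0.132
P_refl = |Γ|²·P_inc = 23.7 W, P_del = (1 − |Γ|²)·P_inc = 156 W

P_delivered ≈ 156 W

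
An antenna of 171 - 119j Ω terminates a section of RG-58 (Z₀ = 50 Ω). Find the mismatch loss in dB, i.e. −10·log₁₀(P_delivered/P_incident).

Γ = (121 − j119)/(221 − j119), |Γ| = 0.676
|Γ|² = 0.457, so P_del/P_inc = 1 − |Γ|² = 0.543
ML = −10·log₁₀(1 − |Γ|²)

mismatch loss ≈ 2.65 dB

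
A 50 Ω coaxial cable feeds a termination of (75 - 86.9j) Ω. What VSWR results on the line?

Γ = (Z_L − Z_0)/(Z_L + Z_0) = (25 − j86.9)/(125 − j86.9)
|Γ| = 90.4/152 = 0.594
VSWR = (1 + |Γ|)/(1 − |Γ|) = 1.59/0.406

VSWR ≈ 3.93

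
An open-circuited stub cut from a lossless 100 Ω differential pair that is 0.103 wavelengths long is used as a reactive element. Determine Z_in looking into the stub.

βl = 2π × 0.103 = 37.1°
tan(βl) = 0.756
For an open-circuited stub, Z_in = −jZ_0·cot(βl) = −jZ_0/tan(βl)

Z_in ≈ −j132 Ω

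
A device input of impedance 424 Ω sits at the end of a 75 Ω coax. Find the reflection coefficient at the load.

Γ = (Z_L − Z_0)/(Z_L + Z_0) = (424 − 75)/(424 + 75) = 349/499

Γ = 0.699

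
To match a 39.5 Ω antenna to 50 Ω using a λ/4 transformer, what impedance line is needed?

Z_qwt = √(Z_0·R_L) = √(50 × 39.5) = √1975

Z_qwt ≈ 44.4 Ω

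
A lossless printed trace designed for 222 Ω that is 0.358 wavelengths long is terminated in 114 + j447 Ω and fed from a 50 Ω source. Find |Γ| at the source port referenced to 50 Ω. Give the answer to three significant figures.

|Γ| ≈ 0.662

βl = 2π × 0.358 = 129°
tan(βl) = -1.24
Z_in = Z_0·(Z_L + jZ_0·tanβl)/(Z_0 + jZ_L·tanβl) = 22.9 + j53.3 Ω
Γ_s = (Z_in − Z_s)/(Z_in + Z_s) = (-27.1 + j53.3)/(72.9 + j53.3), |Γ_s| = 0.662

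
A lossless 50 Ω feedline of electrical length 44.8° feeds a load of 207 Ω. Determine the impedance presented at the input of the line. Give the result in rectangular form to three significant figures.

Z_in ≈ 23 − j44.8 Ω

tan(βl) = tan(44.8°) = 0.993
Z_in = Z_0·(Z_L + jZ_0·tanβl)/(Z_0 + jZ_L·tanβl)
     = 50·(207 + j49.7)/(50 + j206)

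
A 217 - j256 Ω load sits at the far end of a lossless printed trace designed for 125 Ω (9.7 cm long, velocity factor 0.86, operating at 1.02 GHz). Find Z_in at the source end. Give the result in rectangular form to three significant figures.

λ = v/f = 0.86·c / 1.02 GHz = 0.253 m
βl = 2π·l/λ = 2π × 0.383 = 138°
tan(βl) = tan(138°) = -0.899
Z_in = Z_0·(Z_L + jZ_0·tanβl)/(Z_0 + jZ_L·tanβl)
     = 125·(217 − j368)/(-105 − j195)

Z_in ≈ 125 + j206 Ω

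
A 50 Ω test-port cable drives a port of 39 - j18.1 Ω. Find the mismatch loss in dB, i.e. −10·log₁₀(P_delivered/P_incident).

mismatch loss ≈ 0.243 dB

Γ = (-11 − j18.1)/(89 − j18.1), |Γ| = 0.233
|Γ|² = 0.0544, so P_del/P_inc = 1 − |Γ|² = 0.946
ML = −10·log₁₀(1 − |Γ|²)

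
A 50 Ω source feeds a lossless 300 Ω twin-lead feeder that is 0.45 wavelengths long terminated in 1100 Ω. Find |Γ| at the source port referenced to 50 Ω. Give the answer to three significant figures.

βl = 2π × 0.45 = 162°
tan(βl) = -0.325
Z_in = Z_0·(Z_L + jZ_0·tanβl)/(Z_0 + jZ_L·tanβl) = 503 + j501 Ω
Γ_s = (Z_in − Z_s)/(Z_in + Z_s) = (453 + j501)/(553 + j501), |Γ_s| = 0.905

|Γ| ≈ 0.905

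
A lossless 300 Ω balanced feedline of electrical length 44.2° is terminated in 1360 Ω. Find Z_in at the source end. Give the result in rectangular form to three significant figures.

Z_in ≈ 129 − j279 Ω

tan(βl) = tan(44.2°) = 0.972
Z_in = Z_0·(Z_L + jZ_0·tanβl)/(Z_0 + jZ_L·tanβl)
     = 300·(1360 + j292)/(300 + j1320)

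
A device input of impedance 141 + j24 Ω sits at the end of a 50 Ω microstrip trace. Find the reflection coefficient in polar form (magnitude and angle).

Γ = (Z_L − Z_0)/(Z_L + Z_0) = (91 + j24)/(191 + j24)
|Γ| = 94.1/193 = 0.489

Γ ≈ 0.489 ∠ 7.61°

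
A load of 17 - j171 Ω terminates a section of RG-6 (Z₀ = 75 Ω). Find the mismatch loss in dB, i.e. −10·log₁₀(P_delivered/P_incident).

mismatch loss ≈ 8.69 dB

Γ = (-58 − j171)/(92 − j171), |Γ| = 0.93
|Γ|² = 0.865, so P_del/P_inc = 1 − |Γ|² = 0.135
ML = −10·log₁₀(1 − |Γ|²)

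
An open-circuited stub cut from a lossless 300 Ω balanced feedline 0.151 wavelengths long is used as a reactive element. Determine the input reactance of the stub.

X_in ≈ -215 Ω (capacitive)

βl = 2π × 0.151 = 54.4°
tan(βl) = 1.39
For an open-circuited stub, Z_in = −jZ_0·cot(βl) = −jZ_0/tan(βl)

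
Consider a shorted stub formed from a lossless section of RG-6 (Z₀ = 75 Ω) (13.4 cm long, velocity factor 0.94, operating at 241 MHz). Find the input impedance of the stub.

λ = v/f = 0.94·c / 241 MHz = 1.17 m
βl = 2π·l/λ = 2π × 0.115 = 41.2°
tan(βl) = 0.876
For a shorted stub, Z_in = jZ_0·tan(βl)

Z_in ≈ +j65.7 Ω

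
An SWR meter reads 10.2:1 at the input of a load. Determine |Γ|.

|Γ| ≈ 0.821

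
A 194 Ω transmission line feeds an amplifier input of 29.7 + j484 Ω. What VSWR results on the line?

VSWR ≈ 47.3

Γ = (Z_L − Z_0)/(Z_L + Z_0) = (-164.3 + j484)/(223.7 + j484)
|Γ| = 511/533 = 0.959
VSWR = (1 + |Γ|)/(1 − |Γ|) = 1.96/0.0414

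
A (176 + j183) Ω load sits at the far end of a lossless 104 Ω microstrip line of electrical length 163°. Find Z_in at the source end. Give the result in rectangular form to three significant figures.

Z_in ≈ 73.1 + j123 Ω

tan(βl) = tan(163°) = -0.306
Z_in = Z_0·(Z_L + jZ_0·tanβl)/(Z_0 + jZ_L·tanβl)
     = 104·(176 + j151)/(160 − j53.8)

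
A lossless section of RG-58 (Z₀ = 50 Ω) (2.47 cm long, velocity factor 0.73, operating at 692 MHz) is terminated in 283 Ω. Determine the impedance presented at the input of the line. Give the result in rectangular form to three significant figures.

Z_in ≈ 35.9 − j81.8 Ω

λ = v/f = 0.73·c / 692 MHz = 0.316 m
βl = 2π·l/λ = 2π × 0.078 = 28.1°
tan(βl) = tan(28.1°) = 0.534
Z_in = Z_0·(Z_L + jZ_0·tanβl)/(Z_0 + jZ_L·tanβl)
     = 50·(283 + j26.7)/(50 + j151)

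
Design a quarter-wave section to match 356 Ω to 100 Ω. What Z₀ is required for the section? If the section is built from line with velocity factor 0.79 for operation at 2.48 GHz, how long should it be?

Z_qwt ≈ 189 Ω; length ≈ 2.39 cm

Z_qwt = √(Z_0·R_L) = √(100 × 356) = √35600
λ = 0.79·c/f = 0.0956 m, so l = λ/4 = 0.0239 m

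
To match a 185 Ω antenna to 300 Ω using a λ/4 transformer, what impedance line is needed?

Z_qwt = √(Z_0·R_L) = √(300 × 185) = √55500

Z_qwt ≈ 236 Ω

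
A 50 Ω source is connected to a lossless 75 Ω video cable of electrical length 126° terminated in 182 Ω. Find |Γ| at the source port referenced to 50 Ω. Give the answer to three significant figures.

|Γ| ≈ 0.412

tan(βl) = -1.38
Z_in = Z_0·(Z_L + jZ_0·tanβl)/(Z_0 + jZ_L·tanβl) = 43.3 + j41.5 Ω
Γ_s = (Z_in − Z_s)/(Z_in + Z_s) = (-6.66 + j41.5)/(93.3 + j41.5), |Γ_s| = 0.412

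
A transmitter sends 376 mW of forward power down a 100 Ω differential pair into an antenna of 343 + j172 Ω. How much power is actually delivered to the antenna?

P_delivered ≈ 228 mW

|Γ| = |(243 + j172)/(443 + j172)| = 0.626
|Γ|² = 0.392
P_refl = |Γ|²·P_inc = 148 mW, P_del = (1 − |Γ|²)·P_inc = 228 mW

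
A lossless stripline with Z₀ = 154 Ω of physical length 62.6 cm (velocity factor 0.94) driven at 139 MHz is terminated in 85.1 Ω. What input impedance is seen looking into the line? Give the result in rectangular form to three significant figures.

Z_in ≈ 215 − j90.8 Ω

λ = v/f = 0.94·c / 139 MHz = 2.03 m
βl = 2π·l/λ = 2π × 0.309 = 111°
tan(βl) = tan(111°) = -2.59
Z_in = Z_0·(Z_L + jZ_0·tanβl)/(Z_0 + jZ_L·tanβl)
     = 154·(85.1 − j399)/(154 − j221)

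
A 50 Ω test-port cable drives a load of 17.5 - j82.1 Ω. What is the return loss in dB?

RL ≈ 1.61 dB

Γ = (-32.5 − j82.1)/(67.5 − j82.1), |Γ| = 0.831
RL = −20·log₁₀|Γ| = −20·log₁₀(0.831)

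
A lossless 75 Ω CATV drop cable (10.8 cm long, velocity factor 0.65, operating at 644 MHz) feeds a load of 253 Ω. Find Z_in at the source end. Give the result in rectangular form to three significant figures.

Z_in ≈ 34.3 + j51.4 Ω

λ = v/f = 0.65·c / 644 MHz = 0.303 m
βl = 2π·l/λ = 2π × 0.357 = 128°
tan(βl) = tan(128°) = -1.26
Z_in = Z_0·(Z_L + jZ_0·tanβl)/(Z_0 + jZ_L·tanβl)
     = 75·(253 − j94.6)/(75 − j319)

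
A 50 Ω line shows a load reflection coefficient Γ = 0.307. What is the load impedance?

Z_L ≈ 94.3 Ω

Z_L = Z_0·(1 + Γ)/(1 − Γ) = 50·(1.31)/(0.693)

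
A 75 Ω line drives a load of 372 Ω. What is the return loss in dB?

Γ = (372 − 75)/(372 + 75) = 0.664
RL = −20·log₁₀|Γ| = −20·log₁₀(0.664)

RL ≈ 3.55 dB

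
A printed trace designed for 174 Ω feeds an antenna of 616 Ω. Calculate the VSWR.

VSWR ≈ 3.54

Γ = (616 − 174)/(616 + 174) = 0.559
VSWR = (1 + 0.559)/(1 − 0.559)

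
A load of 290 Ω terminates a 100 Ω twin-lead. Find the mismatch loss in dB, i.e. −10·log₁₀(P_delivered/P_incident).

Γ = (290 − 100)/(290 + 100) = 0.487
|Γ|² = 0.237, so P_del/P_inc = 1 − |Γ|² = 0.763
ML = −10·log₁₀(1 − |Γ|²)

mismatch loss ≈ 1.18 dB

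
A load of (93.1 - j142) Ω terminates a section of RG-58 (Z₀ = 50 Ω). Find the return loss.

RL ≈ 2.66 dB

Γ = (43.1 − j142)/(143.1 − j142), |Γ| = 0.736
RL = −20·log₁₀|Γ| = −20·log₁₀(0.736)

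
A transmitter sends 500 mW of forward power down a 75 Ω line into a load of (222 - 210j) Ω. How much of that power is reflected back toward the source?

P_reflected ≈ 248 mW

|Γ| = |(147 − j210)/(297 − j210)| = 0.705
|Γ|² = 0.497
P_refl = |Γ|²·P_inc = 248 mW, P_del = (1 − |Γ|²)·P_inc = 252 mW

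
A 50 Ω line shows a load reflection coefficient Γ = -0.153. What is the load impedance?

Z_L ≈ 36.7 Ω

Z_L = Z_0·(1 + Γ)/(1 − Γ) = 50·(0.847)/(1.15)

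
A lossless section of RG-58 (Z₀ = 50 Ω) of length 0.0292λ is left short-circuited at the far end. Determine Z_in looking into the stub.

βl = 2π × 0.0292 = 10.5°
tan(βl) = 0.186
For a short-circuited stub, Z_in = jZ_0·tan(βl)

Z_in ≈ +j9.28 Ω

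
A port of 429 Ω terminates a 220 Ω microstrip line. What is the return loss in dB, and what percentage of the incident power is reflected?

Γ = (429 − 220)/(429 + 220) = 0.322
RL = −20·log₁₀(0.322) = 9.84 dB
P_refl/P_inc = |Γ|² = 0.104

RL ≈ 9.84 dB; 10.4% of incident power reflected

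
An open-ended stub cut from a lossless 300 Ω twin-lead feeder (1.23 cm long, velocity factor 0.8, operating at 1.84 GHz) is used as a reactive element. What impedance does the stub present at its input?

Z_in ≈ −j446 Ω

λ = v/f = 0.8·c / 1.84 GHz = 0.13 m
βl = 2π·l/λ = 2π × 0.0943 = 33.9°
tan(βl) = 0.673
For an open-ended stub, Z_in = −jZ_0·cot(βl) = −jZ_0/tan(βl)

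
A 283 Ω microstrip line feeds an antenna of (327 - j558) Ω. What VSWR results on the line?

VSWR ≈ 5.19

Γ = (Z_L − Z_0)/(Z_L + Z_0) = (44 − j558)/(610 − j558)
|Γ| = 560/827 = 0.677
VSWR = (1 + |Γ|)/(1 − |Γ|) = 1.68/0.323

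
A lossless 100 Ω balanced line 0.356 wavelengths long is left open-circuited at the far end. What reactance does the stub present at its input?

X_in ≈ 78.6 Ω (inductive)

βl = 2π × 0.356 = 128°
tan(βl) = -1.27
For an open-circuited stub, Z_in = −jZ_0·cot(βl) = −jZ_0/tan(βl)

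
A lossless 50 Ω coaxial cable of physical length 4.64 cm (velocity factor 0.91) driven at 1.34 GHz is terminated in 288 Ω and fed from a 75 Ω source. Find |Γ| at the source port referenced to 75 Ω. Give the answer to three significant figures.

λ = v/f = 0.91·c / 1.34 GHz = 0.204 m
βl = 2π·l/λ = 2π × 0.228 = 82°
tan(βl) = 7.11
Z_in = Z_0·(Z_L + jZ_0·tanβl)/(Z_0 + jZ_L·tanβl) = 8.85 − j6.82 Ω
Γ_s = (Z_in − Z_s)/(Z_in + Z_s) = (-66.2 − j6.82)/(83.8 − j6.82), |Γ_s| = 0.791

|Γ| ≈ 0.791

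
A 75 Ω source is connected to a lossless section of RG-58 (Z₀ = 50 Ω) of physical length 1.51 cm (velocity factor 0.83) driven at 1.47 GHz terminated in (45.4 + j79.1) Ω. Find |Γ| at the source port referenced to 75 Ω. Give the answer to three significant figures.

|Γ| ≈ 0.508

λ = v/f = 0.83·c / 1.47 GHz = 0.169 m
βl = 2π·l/λ = 2π × 0.0891 = 32.1°
tan(βl) = 0.627
Z_in = Z_0·(Z_L + jZ_0·tanβl)/(Z_0 + jZ_L·tanβl) = 195 − j77 Ω
Γ_s = (Z_in − Z_s)/(Z_in + Z_s) = (120 − j77)/(270 − j77), |Γ_s| = 0.508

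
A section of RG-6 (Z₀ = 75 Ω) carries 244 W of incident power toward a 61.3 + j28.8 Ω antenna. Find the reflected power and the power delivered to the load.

P_reflected ≈ 12.8 W; P_delivered ≈ 231 W

|Γ| = |(-13.7 + j28.8)/(136.3 + j28.8)| = 0.229
|Γ|² = 0.0524
P_refl = |Γ|²·P_inc = 12.8 W, P_del = (1 − |Γ|²)·P_inc = 231 W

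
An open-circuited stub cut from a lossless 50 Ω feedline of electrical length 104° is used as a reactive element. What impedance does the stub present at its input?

Z_in ≈ +j12.5 Ω

tan(βl) = -4.01
For an open-circuited stub, Z_in = −jZ_0·cot(βl) = −jZ_0/tan(βl)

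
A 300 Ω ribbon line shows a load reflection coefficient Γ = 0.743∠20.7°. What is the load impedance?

Z_L ≈ 830 + j973 Ω

Z_L = Z_0·(1 + Γ)/(1 − Γ) = 300·(1.7 + j0.263)/(0.305 − j0.263)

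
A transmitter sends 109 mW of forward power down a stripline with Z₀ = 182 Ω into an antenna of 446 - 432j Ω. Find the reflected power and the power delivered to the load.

P_reflected ≈ 48.1 mW; P_delivered ≈ 60.9 mW

|Γ| = |(264 − j432)/(628 − j432)| = 0.664
|Γ|² = 0.441
P_refl = |Γ|²·P_inc = 48.1 mW, P_del = (1 − |Γ|²)·P_inc = 60.9 mW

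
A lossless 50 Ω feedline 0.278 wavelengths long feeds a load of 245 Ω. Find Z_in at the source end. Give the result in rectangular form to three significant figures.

βl = 2π × 0.278 = 100°
tan(βl) = tan(100°) = -5.63
Z_in = Z_0·(Z_L + jZ_0·tanβl)/(Z_0 + jZ_L·tanβl)
     = 50·(245 − j281)/(50 − j1380)

Z_in ≈ 10.5 + j8.51 Ω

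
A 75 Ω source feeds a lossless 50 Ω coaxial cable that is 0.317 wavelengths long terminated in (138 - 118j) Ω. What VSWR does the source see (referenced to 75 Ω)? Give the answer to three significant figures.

βl = 2π × 0.317 = 114°
tan(βl) = -2.23
Z_in = Z_0·(Z_L + jZ_0·tanβl)/(Z_0 + jZ_L·tanβl) = 14.7 + j32.6 Ω
Γ_s = (Z_in − Z_s)/(Z_in + Z_s) = (-60.3 + j32.6)/(89.7 + j32.6), |Γ_s| = 0.718
VSWR = (1 + |Γ_s|)/(1 − |Γ_s|)

VSWR ≈ 6.1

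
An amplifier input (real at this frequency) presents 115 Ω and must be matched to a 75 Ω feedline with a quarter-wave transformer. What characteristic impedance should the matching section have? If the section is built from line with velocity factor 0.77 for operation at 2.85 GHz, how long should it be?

Z_qwt = √(Z_0·R_L) = √(75 × 115) = √8625
λ = 0.77·c/f = 0.0811 m, so l = λ/4 = 0.0203 m

Z_qwt ≈ 92.9 Ω; length ≈ 2.03 cm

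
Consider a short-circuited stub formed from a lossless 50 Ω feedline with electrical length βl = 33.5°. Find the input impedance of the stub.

Z_in ≈ +j33.1 Ω

tan(βl) = 0.662
For a short-circuited stub, Z_in = jZ_0·tan(βl)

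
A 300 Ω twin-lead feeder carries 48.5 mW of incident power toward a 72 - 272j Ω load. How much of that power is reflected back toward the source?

P_reflected ≈ 28.8 mW

|Γ| = |(-228 − j272)/(372 − j272)| = 0.77
|Γ|² = 0.593
P_refl = |Γ|²·P_inc = 28.8 mW, P_del = (1 − |Γ|²)·P_inc = 19.7 mW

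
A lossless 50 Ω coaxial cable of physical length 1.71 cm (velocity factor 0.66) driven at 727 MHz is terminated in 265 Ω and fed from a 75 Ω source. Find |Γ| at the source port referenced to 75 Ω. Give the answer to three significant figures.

λ = v/f = 0.66·c / 727 MHz = 0.272 m
βl = 2π·l/λ = 2π × 0.0628 = 22.6°
tan(βl) = 0.416
Z_in = Z_0·(Z_L + jZ_0·tanβl)/(Z_0 + jZ_L·tanβl) = 53 − j96.1 Ω
Γ_s = (Z_in − Z_s)/(Z_in + Z_s) = (-22 − j96.1)/(128 − j96.1), |Γ_s| = 0.616

|Γ| ≈ 0.616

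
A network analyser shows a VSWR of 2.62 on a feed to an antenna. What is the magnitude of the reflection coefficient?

|Γ| ≈ 0.448

|Γ| = (S − 1)/(S + 1) = (2.62 − 1)/(2.62 + 1) = 1.62/3.62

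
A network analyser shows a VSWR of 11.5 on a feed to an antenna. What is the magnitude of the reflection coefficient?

|Γ| ≈ 0.84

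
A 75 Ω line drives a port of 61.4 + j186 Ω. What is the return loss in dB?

RL ≈ 1.85 dB

Γ = (-13.6 + j186)/(136.4 + j186), |Γ| = 0.809
RL = −20·log₁₀|Γ| = −20·log₁₀(0.809)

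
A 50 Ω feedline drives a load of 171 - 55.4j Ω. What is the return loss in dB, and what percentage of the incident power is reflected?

RL ≈ 4.67 dB; 34.1% of incident power reflected

Γ = (121 − j55.4)/(221 − j55.4), |Γ| = 0.584
RL = −20·log₁₀(0.584) = 4.67 dB
P_refl/P_inc = |Γ|² = 0.341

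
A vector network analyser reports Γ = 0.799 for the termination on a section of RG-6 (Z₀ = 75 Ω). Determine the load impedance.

Z_L ≈ 671 Ω

Z_L = Z_0·(1 + Γ)/(1 − Γ) = 75·(1.8)/(0.201)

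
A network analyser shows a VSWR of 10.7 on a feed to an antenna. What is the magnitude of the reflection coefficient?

|Γ| ≈ 0.829

|Γ| = (S − 1)/(S + 1) = (10.7 − 1)/(10.7 + 1) = 9.7/11.7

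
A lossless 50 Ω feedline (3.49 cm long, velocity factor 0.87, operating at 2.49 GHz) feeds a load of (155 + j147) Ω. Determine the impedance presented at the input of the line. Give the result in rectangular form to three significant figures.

λ = v/f = 0.87·c / 2.49 GHz = 0.105 m
βl = 2π·l/λ = 2π × 0.333 = 120°
tan(βl) = tan(120°) = -1.74
Z_in = Z_0·(Z_L + jZ_0·tanβl)/(Z_0 + jZ_L·tanβl)
     = 50·(155 + j59.9)/(306 − j270)

Z_in ≈ 9.39 + j18.1 Ω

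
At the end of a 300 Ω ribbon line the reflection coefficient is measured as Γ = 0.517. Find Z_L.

Z_L = Z_0·(1 + Γ)/(1 − Γ) = 300·(1.52)/(0.483)

Z_L ≈ 942 Ω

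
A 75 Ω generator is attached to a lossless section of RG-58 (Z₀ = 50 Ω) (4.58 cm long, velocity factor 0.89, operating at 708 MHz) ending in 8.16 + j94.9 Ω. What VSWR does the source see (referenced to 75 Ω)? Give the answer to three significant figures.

VSWR ≈ 20.7

λ = v/f = 0.89·c / 708 MHz = 0.377 m
βl = 2π·l/λ = 2π × 0.121 = 43.7°
tan(βl) = 0.956
Z_in = Z_0·(Z_L + jZ_0·tanβl)/(Z_0 + jZ_L·tanβl) = 22.7 − j171 Ω
Γ_s = (Z_in − Z_s)/(Z_in + Z_s) = (-52.3 − j171)/(97.7 − j171), |Γ_s| = 0.908
VSWR = (1 + |Γ_s|)/(1 − |Γ_s|)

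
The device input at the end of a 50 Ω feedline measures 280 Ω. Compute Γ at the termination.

Γ = 0.697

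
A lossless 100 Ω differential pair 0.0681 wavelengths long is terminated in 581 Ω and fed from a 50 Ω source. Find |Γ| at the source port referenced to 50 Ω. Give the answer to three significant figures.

|Γ| ≈ 0.821

βl = 2π × 0.0681 = 24.5°
tan(βl) = 0.456
Z_in = Z_0·(Z_L + jZ_0·tanβl)/(Z_0 + jZ_L·tanβl) = 87.5 − j186 Ω
Γ_s = (Z_in − Z_s)/(Z_in + Z_s) = (37.5 − j186)/(138 − j186), |Γ_s| = 0.821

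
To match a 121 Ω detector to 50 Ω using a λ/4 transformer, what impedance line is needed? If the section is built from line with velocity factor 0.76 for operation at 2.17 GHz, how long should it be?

Z_qwt ≈ 77.8 Ω; length ≈ 2.63 cm

Z_qwt = √(Z_0·R_L) = √(50 × 121) = √6050
λ = 0.76·c/f = 0.105 m, so l = λ/4 = 0.0263 m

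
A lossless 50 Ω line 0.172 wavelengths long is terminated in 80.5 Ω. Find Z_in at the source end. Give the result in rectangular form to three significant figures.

Z_in ≈ 35.9 − j14.8 Ω

βl = 2π × 0.172 = 61.9°
tan(βl) = tan(61.9°) = 1.87
Z_in = Z_0·(Z_L + jZ_0·tanβl)/(Z_0 + jZ_L·tanβl)
     = 50·(80.5 + j93.7)/(50 + j151)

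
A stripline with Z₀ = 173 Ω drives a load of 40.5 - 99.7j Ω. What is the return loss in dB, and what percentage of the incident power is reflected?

RL ≈ 3.05 dB; 49.5% of incident power reflected

Γ = (-132.5 − j99.7)/(213.5 − j99.7), |Γ| = 0.704
RL = −20·log₁₀(0.704) = 3.05 dB
P_refl/P_inc = |Γ|² = 0.495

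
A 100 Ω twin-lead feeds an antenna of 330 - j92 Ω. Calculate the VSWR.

Γ = (Z_L − Z_0)/(Z_L + Z_0) = (230 − j92)/(430 − j92)
|Γ| = 248/440 = 0.563
VSWR = (1 + |Γ|)/(1 − |Γ|) = 1.56/0.437

VSWR ≈ 3.58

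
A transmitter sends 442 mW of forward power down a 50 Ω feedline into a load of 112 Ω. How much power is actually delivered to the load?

P_delivered ≈ 377 mW

Γ = (112 − 50)/(112 + 50) = 0.383
|Γ|² = 0.146
P_refl = |Γ|²·P_inc = 64.7 mW, P_del = (1 − |Γ|²)·P_inc = 377 mW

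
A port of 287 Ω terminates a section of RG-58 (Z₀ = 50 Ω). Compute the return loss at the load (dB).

RL ≈ 3.06 dB

Γ = (287 − 50)/(287 + 50) = 0.703
RL = −20·log₁₀|Γ| = −20·log₁₀(0.703)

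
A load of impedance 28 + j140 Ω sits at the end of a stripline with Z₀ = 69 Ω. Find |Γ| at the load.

Γ = (Z_L − Z_0)/(Z_L + Z_0) = (-41 + j140)/(97 + j140)
|Γ| = 146/170

|Γ| ≈ 0.857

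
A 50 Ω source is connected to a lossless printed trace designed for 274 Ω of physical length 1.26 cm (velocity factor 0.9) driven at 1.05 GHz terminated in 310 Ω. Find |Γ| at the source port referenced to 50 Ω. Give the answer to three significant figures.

|Γ| ≈ 0.717

λ = v/f = 0.9·c / 1.05 GHz = 0.257 m
βl = 2π·l/λ = 2π × 0.049 = 17.6°
tan(βl) = 0.318
Z_in = Z_0·(Z_L + jZ_0·tanβl)/(Z_0 + jZ_L·tanβl) = 302 − j21.6 Ω
Γ_s = (Z_in − Z_s)/(Z_in + Z_s) = (252 − j21.6)/(352 − j21.6), |Γ_s| = 0.717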